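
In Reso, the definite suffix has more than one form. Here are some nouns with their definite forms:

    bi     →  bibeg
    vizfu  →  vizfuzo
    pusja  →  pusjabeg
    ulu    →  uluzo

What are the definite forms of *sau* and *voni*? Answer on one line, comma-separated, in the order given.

sauzo, vonibeg

Looking at the last vowel of each stem: -zo when the last vowel of the stem is a rounded vowel (*vizfu*, *ulu*); -beg when the last vowel of the stem is an unrounded vowel (*bi*, *pusja*).
The last vowel of *sau* is /u/, which is a rounded vowel, so the suffix is -zo, giving *sauzo*.
*voni*: last vowel = /i/, an unrounded vowel → -beg → *vonibeg*.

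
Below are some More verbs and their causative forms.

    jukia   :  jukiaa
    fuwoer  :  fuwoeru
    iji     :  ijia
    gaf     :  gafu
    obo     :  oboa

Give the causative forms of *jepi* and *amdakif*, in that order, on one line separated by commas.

The suffix is conditioned by the final sound: -u when the stem ends in a consonant (*fuwoer*, *gaf*); -a when the stem ends in a vowel (*jukia*, *iji*, *obo*).
*jepi*: final sound = /i/, a vowel → -a → *jepia*.
*amdakif* — final sound /f/ (a consonant) → -u → *amdakifu*.

jepia, amdakifu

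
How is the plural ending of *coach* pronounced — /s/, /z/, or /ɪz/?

/ɪz/

The stem *coach* ends in a sibilant (/s, z, ʃ, ʒ, tʃ, dʒ/).
The plural suffix surfaces as /ɪz/ after sibilants, /s/ after other voiceless consonants, and /z/ after other voiced sounds.
So the plural -s on *coach* is pronounced /ɪz/.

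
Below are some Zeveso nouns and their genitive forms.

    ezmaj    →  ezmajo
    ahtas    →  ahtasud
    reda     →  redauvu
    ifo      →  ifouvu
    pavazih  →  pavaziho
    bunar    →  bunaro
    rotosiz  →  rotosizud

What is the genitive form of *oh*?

oho

The alternation tracks the final sound of the stem — -ud when the stem ends in a sibilant (*ahtas*, *rotosiz*); -o when the stem ends in a non-sibilant consonant (*ezmaj*, *pavazih*, *bunar*); -uvu when the stem ends in a vowel (*reda*, *ifo*).
The final sound of *oh* is /h/, which is a non-sibilant consonant, so the suffix is -o, giving *oho*.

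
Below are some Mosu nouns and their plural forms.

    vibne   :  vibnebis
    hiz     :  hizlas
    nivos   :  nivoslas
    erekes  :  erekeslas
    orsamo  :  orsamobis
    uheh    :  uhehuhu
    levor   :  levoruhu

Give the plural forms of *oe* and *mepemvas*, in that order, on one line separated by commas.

The suffix is conditioned by the final sound: -las when the stem ends in a sibilant (*hiz*, *nivos*, *erekes*); -uhu when the stem ends in a non-sibilant consonant (*uheh*, *levor*); -bis when the stem ends in a vowel (*vibne*, *orsamo*).
*oe*: final sound = /e/, a vowel → -bis → *oebis*.
The final sound of *mepemvas* is /s/, which is a sibilant, so the suffix is -las, giving *mepemvaslas*.

oebis, mepemvaslas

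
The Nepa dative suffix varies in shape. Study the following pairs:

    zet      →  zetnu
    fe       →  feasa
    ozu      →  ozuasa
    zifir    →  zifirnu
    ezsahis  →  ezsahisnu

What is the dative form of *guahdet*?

Looking at the final sound of each stem: -nu when the stem ends in a consonant (*zet*, *zifir*, *ezsahis*); -asa when the stem ends in a vowel (*fe*, *ozu*).
*guahdet*: final sound = /t/, a consonant → -nu → *guahdetnu*.

guahdetnu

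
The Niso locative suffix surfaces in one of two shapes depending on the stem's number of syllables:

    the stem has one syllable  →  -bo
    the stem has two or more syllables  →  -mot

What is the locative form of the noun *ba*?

babo

*ba* (one syllable) → -bo → *babo*.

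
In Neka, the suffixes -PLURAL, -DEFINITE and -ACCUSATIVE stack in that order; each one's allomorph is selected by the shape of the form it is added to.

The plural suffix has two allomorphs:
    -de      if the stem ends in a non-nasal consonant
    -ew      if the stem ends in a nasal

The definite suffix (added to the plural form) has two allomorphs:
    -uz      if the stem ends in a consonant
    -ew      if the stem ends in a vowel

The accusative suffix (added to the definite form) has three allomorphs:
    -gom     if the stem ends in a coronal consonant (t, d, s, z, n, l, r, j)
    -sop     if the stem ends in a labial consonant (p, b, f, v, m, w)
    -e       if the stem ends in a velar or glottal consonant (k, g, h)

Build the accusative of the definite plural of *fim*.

The final consonant of *fim* is /m/, which is a nasal, so the plural suffix is -ew, giving *fimew*.
The final sound of the plural form *fimew* is /w/, which is a consonant, so the definite suffix is -uz, giving *fimewuz*.
The definite form *fimewuz*: final consonant = /z/, coronal → -gom → *fimewuzgom*.

fimewuzgom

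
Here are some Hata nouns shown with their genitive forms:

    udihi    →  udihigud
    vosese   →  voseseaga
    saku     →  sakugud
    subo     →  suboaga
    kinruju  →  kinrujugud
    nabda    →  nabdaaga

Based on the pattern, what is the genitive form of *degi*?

The pattern is height harmony: -gud when the last vowel of the stem is a high vowel (*udihi*, *saku*, *kinruju*); -aga when the last vowel of the stem is a non-high vowel (*vosese*, *subo*, *nabda*).
*degi*: last vowel = /i/, a high vowel → -gud → *degigud*.

degigud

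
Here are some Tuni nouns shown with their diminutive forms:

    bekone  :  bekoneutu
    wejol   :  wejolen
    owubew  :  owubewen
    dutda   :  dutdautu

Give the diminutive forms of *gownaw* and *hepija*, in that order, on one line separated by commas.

The suffix is conditioned by the final sound: -en when the stem ends in a consonant (*wejol*, *owubew*); -utu when the stem ends in a vowel (*bekone*, *dutda*).
Since the final sound of *gownaw* is /w/ (a consonant), it takes -en, giving *gownawen*.
*hepija*: final sound = /a/, a vowel → -utu → *hepijautu*.

gownawen, hepijautu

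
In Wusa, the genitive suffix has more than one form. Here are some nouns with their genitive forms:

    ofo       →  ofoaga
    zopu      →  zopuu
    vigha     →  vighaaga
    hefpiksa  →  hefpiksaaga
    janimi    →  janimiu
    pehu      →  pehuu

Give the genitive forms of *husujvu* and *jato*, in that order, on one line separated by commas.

husujvuu, jatoaga

The suffix is conditioned by the last vowel: -u when the last vowel of the stem is a high vowel (*zopu*, *janimi*, *pehu*); -aga when the last vowel of the stem is a non-high vowel (*ofo*, *vigha*, *hefpiksa*).
*husujvu*: last vowel = /u/, a high vowel → -u → *husujvuu*.
*jato*: last vowel = /o/, a non-high vowel → -aga → *jatoaga*.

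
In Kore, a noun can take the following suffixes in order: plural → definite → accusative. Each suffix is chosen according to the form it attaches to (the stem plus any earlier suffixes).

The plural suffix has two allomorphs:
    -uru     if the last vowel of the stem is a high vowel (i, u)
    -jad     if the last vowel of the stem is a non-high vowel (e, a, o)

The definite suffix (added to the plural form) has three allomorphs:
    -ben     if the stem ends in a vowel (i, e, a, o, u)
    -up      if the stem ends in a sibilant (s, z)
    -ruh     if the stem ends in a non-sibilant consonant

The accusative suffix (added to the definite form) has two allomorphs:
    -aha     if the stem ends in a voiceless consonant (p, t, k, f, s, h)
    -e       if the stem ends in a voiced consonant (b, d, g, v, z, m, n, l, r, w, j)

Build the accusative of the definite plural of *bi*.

biurubene

Since the last vowel of *bi* is /i/ (a high vowel), it takes -uru, giving *biuru*.
Since the final sound of the plural form *biuru* is /u/ (a vowel), it takes -ben, giving *biuruben*.
The definite form *biuruben*: final consonant = /n/, voiced → -e → *biurubene*.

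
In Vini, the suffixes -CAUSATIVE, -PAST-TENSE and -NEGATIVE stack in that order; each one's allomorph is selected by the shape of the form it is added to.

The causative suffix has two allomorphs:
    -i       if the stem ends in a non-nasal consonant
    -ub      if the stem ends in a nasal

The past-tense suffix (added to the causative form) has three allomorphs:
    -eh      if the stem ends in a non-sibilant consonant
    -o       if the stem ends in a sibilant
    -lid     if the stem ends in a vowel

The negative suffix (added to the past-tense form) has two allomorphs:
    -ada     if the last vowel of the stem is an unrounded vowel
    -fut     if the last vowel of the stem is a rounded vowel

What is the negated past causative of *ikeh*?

ikehilidada

*ikeh* — final consonant /h/ (non-nasal) → -i → *ikehi*.
The causative form *ikehi* — final sound /i/ (a vowel) → -lid → *ikehilid*.
The last vowel of the past-tense form *ikehilid* is /i/, which is an unrounded vowel, so the negative suffix is -ada, giving *ikehilidada*.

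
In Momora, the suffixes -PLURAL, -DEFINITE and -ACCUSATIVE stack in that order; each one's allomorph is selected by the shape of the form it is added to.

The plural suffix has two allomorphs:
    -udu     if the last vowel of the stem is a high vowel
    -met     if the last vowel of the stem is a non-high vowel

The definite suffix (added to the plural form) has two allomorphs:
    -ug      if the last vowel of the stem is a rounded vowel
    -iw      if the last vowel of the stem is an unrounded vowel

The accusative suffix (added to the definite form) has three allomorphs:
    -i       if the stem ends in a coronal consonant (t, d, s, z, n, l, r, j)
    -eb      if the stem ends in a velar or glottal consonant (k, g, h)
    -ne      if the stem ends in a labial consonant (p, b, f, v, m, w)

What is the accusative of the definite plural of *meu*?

Since the last vowel of *meu* is /u/ (a high vowel), it takes -udu, giving *meuudu*.
The plural form *meuudu* — last vowel /u/ (a rounded vowel) → -ug → *meuuduug*.
The definite form *meuuduug* — final consonant /g/ (velar/glottal) → -eb → *meuuduugeb*.

meuuduugeb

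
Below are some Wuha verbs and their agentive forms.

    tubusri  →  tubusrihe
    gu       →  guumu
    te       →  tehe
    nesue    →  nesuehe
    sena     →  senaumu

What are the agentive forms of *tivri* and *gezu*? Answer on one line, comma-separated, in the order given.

tivrihe, gezuumu

The pattern is front/back vowel harmony: -he when the last vowel of the stem is a front vowel (*tubusri*, *te*, *nesue*); -umu when the last vowel of the stem is a back vowel (*gu*, *sena*).
*tivri* — last vowel /i/ (a front vowel) → -he → *tivrihe*.
*gezu* — last vowel /u/ (a back vowel) → -umu → *gezuumu*.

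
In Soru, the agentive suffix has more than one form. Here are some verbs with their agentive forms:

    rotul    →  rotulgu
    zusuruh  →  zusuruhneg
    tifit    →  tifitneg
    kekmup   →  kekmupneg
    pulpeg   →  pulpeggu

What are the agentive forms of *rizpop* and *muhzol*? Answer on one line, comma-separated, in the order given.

rizpopneg, muhzolgu

The alternation tracks the final consonant of the stem — -neg when the stem ends in a voiceless consonant (*zusuruh*, *tifit*, *kekmup*); -gu when the stem ends in a voiced consonant (*rotul*, *pulpeg*).
*rizpop* — final consonant /p/ (voiceless) → -neg → *rizpopneg*.
*muhzol* — final consonant /l/ (voiced) → -gu → *muhzolgu*.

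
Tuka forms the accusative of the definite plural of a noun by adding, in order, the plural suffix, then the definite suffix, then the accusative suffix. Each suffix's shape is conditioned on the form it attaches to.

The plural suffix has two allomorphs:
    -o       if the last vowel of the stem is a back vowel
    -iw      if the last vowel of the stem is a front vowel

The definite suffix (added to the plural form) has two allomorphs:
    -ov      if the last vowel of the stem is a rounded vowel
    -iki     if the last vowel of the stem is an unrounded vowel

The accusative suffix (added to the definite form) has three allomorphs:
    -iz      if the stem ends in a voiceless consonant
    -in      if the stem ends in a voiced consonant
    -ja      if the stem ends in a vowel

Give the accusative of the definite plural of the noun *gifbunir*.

*gifbunir*: last vowel = /i/, a front vowel → -iw → *gifbuniriw*.
The plural form *gifbuniriw*: last vowel = /i/, an unrounded vowel → -iki → *gifbuniriwiki*.
The final sound of the definite form *gifbuniriwiki* is /i/, which is a vowel, so the accusative suffix is -ja, giving *gifbuniriwikija*.

gifbuniriwikija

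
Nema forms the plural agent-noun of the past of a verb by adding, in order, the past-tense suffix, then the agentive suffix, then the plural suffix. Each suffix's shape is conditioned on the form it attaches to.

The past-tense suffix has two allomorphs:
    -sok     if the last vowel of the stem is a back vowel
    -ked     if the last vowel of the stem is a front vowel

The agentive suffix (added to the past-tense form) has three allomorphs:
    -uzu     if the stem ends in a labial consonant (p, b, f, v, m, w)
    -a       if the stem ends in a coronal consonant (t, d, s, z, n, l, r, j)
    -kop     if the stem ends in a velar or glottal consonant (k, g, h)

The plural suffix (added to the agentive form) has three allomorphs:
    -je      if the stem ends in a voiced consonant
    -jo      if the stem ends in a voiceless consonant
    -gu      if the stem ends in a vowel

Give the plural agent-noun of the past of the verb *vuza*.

vuzasokkopjo

*vuza* — last vowel /a/ (a back vowel) → -sok → *vuzasok*.
The past-tense form *vuzasok*: final consonant = /k/, velar/glottal → -kop → *vuzasokkop*.
Since the final sound of the agentive form *vuzasokkop* is /p/ (a voiceless consonant), it takes -jo, giving *vuzasokkopjo*.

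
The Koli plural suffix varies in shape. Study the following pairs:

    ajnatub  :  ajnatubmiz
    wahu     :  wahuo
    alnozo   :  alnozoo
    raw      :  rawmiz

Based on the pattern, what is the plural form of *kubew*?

kubewmiz

The pattern is consonant vs. vowel: -miz when the stem ends in a consonant (*ajnatub*, *raw*); -o when the stem ends in a vowel (*wahu*, *alnozo*).
Since the final sound of *kubew* is /w/ (a consonant), it takes -miz, giving *kubewmiz*.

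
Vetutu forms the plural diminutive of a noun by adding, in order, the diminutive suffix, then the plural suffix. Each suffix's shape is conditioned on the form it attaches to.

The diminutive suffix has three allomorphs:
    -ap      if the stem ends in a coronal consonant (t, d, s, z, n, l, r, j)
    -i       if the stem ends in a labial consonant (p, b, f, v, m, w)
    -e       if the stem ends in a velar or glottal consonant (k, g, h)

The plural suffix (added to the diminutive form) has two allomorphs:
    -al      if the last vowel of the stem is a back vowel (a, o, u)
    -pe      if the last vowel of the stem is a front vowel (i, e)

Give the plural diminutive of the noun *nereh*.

Since the final consonant of *nereh* is /h/ (velar/glottal), it takes -e, giving *nerehe*.
The last vowel of the diminutive form *nerehe* is /e/, which is a front vowel, so the plural suffix is -pe, giving *nerehepe*.

nerehepe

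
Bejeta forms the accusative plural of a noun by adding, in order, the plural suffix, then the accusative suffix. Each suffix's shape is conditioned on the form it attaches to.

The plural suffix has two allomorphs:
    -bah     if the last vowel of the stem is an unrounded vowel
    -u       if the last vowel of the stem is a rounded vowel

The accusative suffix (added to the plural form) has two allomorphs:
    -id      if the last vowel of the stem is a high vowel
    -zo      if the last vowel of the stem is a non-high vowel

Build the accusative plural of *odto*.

The last vowel of *odto* is /o/, which is a rounded vowel, so the plural suffix is -u, giving *odtou*.
The last vowel of the plural form *odtou* is /u/, which is a high vowel, so the accusative suffix is -id, giving *odtouid*.

odtouid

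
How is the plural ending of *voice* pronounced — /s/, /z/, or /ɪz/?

/ɪz/

The stem *voice* ends in a sibilant (/s, z, ʃ, ʒ, tʃ, dʒ/).
The plural suffix surfaces as /ɪz/ after sibilants, /s/ after other voiceless consonants, and /z/ after other voiced sounds.
So the plural -s on *voice* is pronounced /ɪz/.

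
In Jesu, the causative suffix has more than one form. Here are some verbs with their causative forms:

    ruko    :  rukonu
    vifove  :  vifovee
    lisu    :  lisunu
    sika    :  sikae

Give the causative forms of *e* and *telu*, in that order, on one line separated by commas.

ee, telunu

The pattern is rounding harmony: -nu when the last vowel of the stem is a rounded vowel (*ruko*, *lisu*); -e when the last vowel of the stem is an unrounded vowel (*vifove*, *sika*).
Since the last vowel of *e* is /e/ (an unrounded vowel), it takes -e, giving *ee*.
Since the last vowel of *telu* is /u/ (a rounded vowel), it takes -nu, giving *telunu*.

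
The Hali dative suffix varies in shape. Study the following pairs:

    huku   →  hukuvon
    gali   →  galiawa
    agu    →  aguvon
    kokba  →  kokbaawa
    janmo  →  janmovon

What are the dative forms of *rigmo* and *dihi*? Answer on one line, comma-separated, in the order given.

The alternation tracks the last vowel of the stem — -von when the last vowel of the stem is a rounded vowel (*huku*, *agu*, *janmo*); -awa when the last vowel of the stem is an unrounded vowel (*gali*, *kokba*).
*rigmo* — last vowel /o/ (a rounded vowel) → -von → *rigmovon*.
*dihi* — last vowel /i/ (an unrounded vowel) → -awa → *dihiawa*.

rigmovon, dihiawa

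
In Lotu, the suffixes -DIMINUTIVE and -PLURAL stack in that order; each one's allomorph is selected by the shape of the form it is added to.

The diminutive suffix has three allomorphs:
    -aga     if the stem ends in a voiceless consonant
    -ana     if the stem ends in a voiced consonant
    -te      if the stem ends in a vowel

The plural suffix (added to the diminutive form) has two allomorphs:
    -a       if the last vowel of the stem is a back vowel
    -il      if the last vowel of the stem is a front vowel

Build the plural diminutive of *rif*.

rifagaa

*rif* — final sound /f/ (a voiceless consonant) → -aga → *rifaga*.
Since the last vowel of the diminutive form *rifaga* is /a/ (a back vowel), it takes -a, giving *rifagaa*.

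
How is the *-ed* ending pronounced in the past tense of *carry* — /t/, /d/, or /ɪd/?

The stem *carry* ends in a voiced sound other than /d/.
The -ed suffix is realized as /ɪd/ after /t, d/; as /t/ after other voiceless consonants; and as /d/ after other voiced sounds.
So -ed on *carry* is pronounced /d/.

/d/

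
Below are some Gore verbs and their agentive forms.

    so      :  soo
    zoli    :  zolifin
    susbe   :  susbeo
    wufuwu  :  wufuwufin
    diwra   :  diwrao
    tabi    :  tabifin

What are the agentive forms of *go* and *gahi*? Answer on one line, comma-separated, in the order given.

The suffix is conditioned by the last vowel: -fin when the last vowel of the stem is a high vowel (*zoli*, *wufuwu*, *tabi*); -o when the last vowel of the stem is a non-high vowel (*so*, *susbe*, *diwra*).
Since the last vowel of *go* is /o/ (a non-high vowel), it takes -o, giving *goo*.
Since the last vowel of *gahi* is /i/ (a high vowel), it takes -fin, giving *gahifin*.

goo, gahifin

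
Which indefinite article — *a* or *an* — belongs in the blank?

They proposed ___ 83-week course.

an

The indefinite article is chosen by the initial *sound* of the following word, not its spelling.
The number *83* is spoken "eighty-…", beginning with /ˈeɪti/ — a vowel sound.
So the article is *an*: They proposed an 83-week course.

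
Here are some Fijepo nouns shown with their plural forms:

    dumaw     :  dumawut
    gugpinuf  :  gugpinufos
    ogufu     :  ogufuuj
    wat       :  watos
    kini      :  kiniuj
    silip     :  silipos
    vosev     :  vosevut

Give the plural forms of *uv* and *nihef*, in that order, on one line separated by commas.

uvut, nihefos

The pattern is voicing of the final sound: -os when the stem ends in a voiceless consonant (*gugpinuf*, *wat*, *silip*); -ut when the stem ends in a voiced consonant (*dumaw*, *vosev*); -uj when the stem ends in a vowel (*ogufu*, *kini*).
Since the final sound of *uv* is /v/ (a voiced consonant), it takes -ut, giving *uvut*.
Since the final sound of *nihef* is /f/ (a voiceless consonant), it takes -os, giving *nihefos*.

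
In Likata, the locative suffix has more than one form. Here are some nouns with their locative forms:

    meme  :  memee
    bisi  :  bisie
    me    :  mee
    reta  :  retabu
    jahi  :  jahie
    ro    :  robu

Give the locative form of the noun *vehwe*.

vehwee

The alternation tracks the last vowel of the stem — -e when the last vowel of the stem is a front vowel (*meme*, *bisi*, *me*, *jahi*); -bu when the last vowel of the stem is a back vowel (*reta*, *ro*).
The last vowel of *vehwe* is /e/, which is a front vowel, so the suffix is -e, giving *vehwee*.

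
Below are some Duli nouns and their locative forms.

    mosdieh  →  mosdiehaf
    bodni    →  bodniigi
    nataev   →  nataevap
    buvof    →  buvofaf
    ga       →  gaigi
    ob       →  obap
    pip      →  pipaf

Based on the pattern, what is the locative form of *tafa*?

tafaigi

The suffix is conditioned by the final sound: -af when the stem ends in a voiceless consonant (*mosdieh*, *buvof*, *pip*); -ap when the stem ends in a voiced consonant (*nataev*, *ob*); -igi when the stem ends in a vowel (*bodni*, *ga*).
The final sound of *tafa* is /a/, which is a vowel, so the suffix is -igi, giving *tafaigi*.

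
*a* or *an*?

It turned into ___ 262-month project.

a

The indefinite article is chosen by the initial *sound* of the following word, not its spelling.
The number *262* is spoken "two hundred …", beginning with /tuː/ — a consonant sound.
So the article is *a*: It turned into a 262-month project.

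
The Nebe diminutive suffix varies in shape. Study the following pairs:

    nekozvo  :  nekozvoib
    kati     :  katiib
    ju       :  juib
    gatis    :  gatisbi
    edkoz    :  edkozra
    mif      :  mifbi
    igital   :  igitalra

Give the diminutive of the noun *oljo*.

oljoib

The pattern is voicing of the final sound: -bi when the stem ends in a voiceless consonant (*gatis*, *mif*); -ra when the stem ends in a voiced consonant (*edkoz*, *igital*); -ib when the stem ends in a vowel (*nekozvo*, *kati*, *ju*).
The final sound of *oljo* is /o/, which is a vowel, so the suffix is -ib, giving *oljoib*.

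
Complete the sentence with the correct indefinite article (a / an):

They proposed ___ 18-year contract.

an

The indefinite article is chosen by the initial *sound* of the following word, not its spelling.
The number *18* is spoken "eighteen", beginning with /ˌeɪˈtiːn/ — a vowel sound.
So the article is *an*: They proposed an 18-year contract.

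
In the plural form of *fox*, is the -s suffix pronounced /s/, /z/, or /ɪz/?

/ɪz/

The stem *fox* ends in a sibilant (/s, z, ʃ, ʒ, tʃ, dʒ/).
The plural suffix surfaces as /ɪz/ after sibilants, /s/ after other voiceless consonants, and /z/ after other voiced sounds.
So the plural -s on *fox* is pronounced /ɪz/.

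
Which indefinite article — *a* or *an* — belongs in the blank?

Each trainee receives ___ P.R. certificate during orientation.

The indefinite article is chosen by the initial *sound* of the following word, not its spelling.
The initialism *P.R.* is read letter by letter; the first letter, P, is pronounced /piː/, which begins with a consonant sound.
So the article is *a*: Each trainee receives a P.R. certificate during orientation.

a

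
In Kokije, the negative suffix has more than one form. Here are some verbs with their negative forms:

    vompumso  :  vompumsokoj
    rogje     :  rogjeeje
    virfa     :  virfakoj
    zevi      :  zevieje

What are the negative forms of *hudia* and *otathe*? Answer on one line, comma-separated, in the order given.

Looking at the last vowel of each stem: -eje when the last vowel of the stem is a front vowel (*rogje*, *zevi*); -koj when the last vowel of the stem is a back vowel (*vompumso*, *virfa*).
*hudia* — last vowel /a/ (a back vowel) → -koj → *hudiakoj*.
Since the last vowel of *otathe* is /e/ (a front vowel), it takes -eje, giving *otatheeje*.

hudiakoj, otatheeje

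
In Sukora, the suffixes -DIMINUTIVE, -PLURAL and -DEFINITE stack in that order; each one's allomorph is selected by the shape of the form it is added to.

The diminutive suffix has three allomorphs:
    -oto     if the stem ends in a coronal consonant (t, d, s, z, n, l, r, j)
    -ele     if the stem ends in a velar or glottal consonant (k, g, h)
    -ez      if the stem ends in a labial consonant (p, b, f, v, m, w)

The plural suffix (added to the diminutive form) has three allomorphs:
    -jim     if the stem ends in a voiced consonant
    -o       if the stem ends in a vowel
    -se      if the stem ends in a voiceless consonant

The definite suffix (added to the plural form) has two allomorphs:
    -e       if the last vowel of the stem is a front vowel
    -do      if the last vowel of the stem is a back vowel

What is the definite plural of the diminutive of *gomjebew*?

*gomjebew*: final consonant = /w/, labial → -ez → *gomjebewez*.
The diminutive form *gomjebewez* — final sound /z/ (a voiced consonant) → -jim → *gomjebewezjim*.
The last vowel of the plural form *gomjebewezjim* is /i/, which is a front vowel, so the definite suffix is -e, giving *gomjebewezjime*.

gomjebewezjime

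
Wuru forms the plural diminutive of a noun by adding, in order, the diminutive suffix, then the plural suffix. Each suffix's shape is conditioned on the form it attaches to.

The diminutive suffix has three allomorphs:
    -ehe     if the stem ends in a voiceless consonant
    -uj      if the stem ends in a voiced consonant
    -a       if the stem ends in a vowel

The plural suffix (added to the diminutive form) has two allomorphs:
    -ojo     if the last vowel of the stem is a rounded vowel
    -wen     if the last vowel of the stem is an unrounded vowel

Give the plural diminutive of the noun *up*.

The final sound of *up* is /p/, which is a voiceless consonant, so the diminutive suffix is -ehe, giving *upehe*.
Since the last vowel of the diminutive form *upehe* is /e/ (an unrounded vowel), it takes -wen, giving *upehewen*.

upehewen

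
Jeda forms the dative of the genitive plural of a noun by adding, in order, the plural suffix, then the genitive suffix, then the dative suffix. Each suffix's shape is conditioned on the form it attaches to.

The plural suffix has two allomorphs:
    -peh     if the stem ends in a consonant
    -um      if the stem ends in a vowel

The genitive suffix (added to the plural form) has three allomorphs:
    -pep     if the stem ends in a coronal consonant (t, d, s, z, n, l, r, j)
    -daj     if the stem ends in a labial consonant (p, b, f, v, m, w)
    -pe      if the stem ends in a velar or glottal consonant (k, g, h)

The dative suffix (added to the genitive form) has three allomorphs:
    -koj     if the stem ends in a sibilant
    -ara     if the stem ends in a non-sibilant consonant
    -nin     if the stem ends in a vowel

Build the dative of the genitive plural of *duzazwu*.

*duzazwu* — final sound /u/ (a vowel) → -um → *duzazwuum*.
The plural form *duzazwuum*: final consonant = /m/, labial → -daj → *duzazwuumdaj*.
The genitive form *duzazwuumdaj* — final sound /j/ (a non-sibilant consonant) → -ara → *duzazwuumdajara*.

duzazwuumdajara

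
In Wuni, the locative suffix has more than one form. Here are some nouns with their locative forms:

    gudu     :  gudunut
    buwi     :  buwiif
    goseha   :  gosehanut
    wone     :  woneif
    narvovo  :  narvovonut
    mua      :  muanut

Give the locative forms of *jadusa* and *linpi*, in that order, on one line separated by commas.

Looking at the last vowel of each stem: -if when the last vowel of the stem is a front vowel (*buwi*, *wone*); -nut when the last vowel of the stem is a back vowel (*gudu*, *goseha*, *narvovo*, *mua*).
*jadusa*: last vowel = /a/, a back vowel → -nut → *jadusanut*.
*linpi* — last vowel /i/ (a front vowel) → -if → *linpiif*.

jadusanut, linpiif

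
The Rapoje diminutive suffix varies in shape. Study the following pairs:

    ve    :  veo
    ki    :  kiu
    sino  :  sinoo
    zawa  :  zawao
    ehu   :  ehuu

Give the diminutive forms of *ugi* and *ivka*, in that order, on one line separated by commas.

ugiu, ivkao

Looking at the last vowel of each stem: -u when the last vowel of the stem is a high vowel (*ki*, *ehu*); -o when the last vowel of the stem is a non-high vowel (*ve*, *sino*, *zawa*).
The last vowel of *ugi* is /i/, which is a high vowel, so the suffix is -u, giving *ugiu*.
Since the last vowel of *ivka* is /a/ (a non-high vowel), it takes -o, giving *ivkao*.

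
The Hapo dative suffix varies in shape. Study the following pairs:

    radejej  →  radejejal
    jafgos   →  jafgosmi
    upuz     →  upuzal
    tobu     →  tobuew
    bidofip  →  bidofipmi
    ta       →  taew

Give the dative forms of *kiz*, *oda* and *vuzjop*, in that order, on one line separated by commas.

Looking at the final sound of each stem: -mi when the stem ends in a voiceless consonant (*jafgos*, *bidofip*); -al when the stem ends in a voiced consonant (*radejej*, *upuz*); -ew when the stem ends in a vowel (*tobu*, *ta*).
Since the final sound of *kiz* is /z/ (a voiced consonant), it takes -al, giving *kizal*.
*oda* — final sound /a/ (a vowel) → -ew → *odaew*.
*vuzjop*: final sound = /p/, a voiceless consonant → -mi → *vuzjopmi*.

kizal, odaew, vuzjopmi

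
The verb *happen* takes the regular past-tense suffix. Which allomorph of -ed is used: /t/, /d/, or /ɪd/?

The stem *happen* ends in a voiced sound other than /d/.
The -ed suffix is realized as /ɪd/ after /t, d/; as /t/ after other voiceless consonants; and as /d/ after other voiced sounds.
So -ed on *happen* is pronounced /d/.

/d/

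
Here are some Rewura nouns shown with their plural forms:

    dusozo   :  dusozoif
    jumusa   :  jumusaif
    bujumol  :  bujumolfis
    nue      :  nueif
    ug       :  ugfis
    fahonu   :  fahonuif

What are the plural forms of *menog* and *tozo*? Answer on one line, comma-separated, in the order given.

menogfis, tozoif

Looking at the final sound of each stem: -fis when the stem ends in a consonant (*bujumol*, *ug*); -if when the stem ends in a vowel (*dusozo*, *jumusa*, *nue*, *fahonu*).
Since the final sound of *menog* is /g/ (a consonant), it takes -fis, giving *menogfis*.
Since the final sound of *tozo* is /o/ (a vowel), it takes -if, giving *tozoif*.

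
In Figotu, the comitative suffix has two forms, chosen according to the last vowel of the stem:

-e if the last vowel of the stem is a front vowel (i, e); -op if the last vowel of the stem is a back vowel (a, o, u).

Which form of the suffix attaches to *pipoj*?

-op

The last vowel of *pipoj* is /o/, which is a back vowel, so the suffix is -op.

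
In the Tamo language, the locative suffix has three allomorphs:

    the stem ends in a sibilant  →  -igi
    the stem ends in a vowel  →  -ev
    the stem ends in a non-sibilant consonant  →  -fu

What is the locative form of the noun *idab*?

idabfu

Since the final sound of *idab* is /b/ (a non-sibilant consonant), it takes -fu, giving *idabfu*.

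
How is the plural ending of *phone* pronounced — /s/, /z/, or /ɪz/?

/z/

The stem *phone* ends in a voiced non-sibilant sound.
The plural suffix surfaces as /ɪz/ after sibilants, /s/ after other voiceless consonants, and /z/ after other voiced sounds.
So the plural -s on *phone* is pronounced /z/.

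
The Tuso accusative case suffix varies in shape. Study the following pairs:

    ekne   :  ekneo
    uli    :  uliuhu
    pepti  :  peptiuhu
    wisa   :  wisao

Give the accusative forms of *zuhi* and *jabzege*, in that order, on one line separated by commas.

Looking at the last vowel of each stem: -uhu when the last vowel of the stem is a high vowel (*uli*, *pepti*); -o when the last vowel of the stem is a non-high vowel (*ekne*, *wisa*).
The last vowel of *zuhi* is /i/, which is a high vowel, so the suffix is -uhu, giving *zuhiuhu*.
The last vowel of *jabzege* is /e/, which is a non-high vowel, so the suffix is -o, giving *jabzegeo*.

zuhiuhu, jabzegeo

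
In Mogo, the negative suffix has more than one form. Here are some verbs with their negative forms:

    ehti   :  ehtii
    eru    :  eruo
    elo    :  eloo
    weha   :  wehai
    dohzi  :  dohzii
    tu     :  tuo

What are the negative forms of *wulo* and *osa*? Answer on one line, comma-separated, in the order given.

The pattern is rounding harmony: -o when the last vowel of the stem is a rounded vowel (*eru*, *elo*, *tu*); -i when the last vowel of the stem is an unrounded vowel (*ehti*, *weha*, *dohzi*).
*wulo* — last vowel /o/ (a rounded vowel) → -o → *wuloo*.
*osa* — last vowel /a/ (an unrounded vowel) → -i → *osai*.

wuloo, osai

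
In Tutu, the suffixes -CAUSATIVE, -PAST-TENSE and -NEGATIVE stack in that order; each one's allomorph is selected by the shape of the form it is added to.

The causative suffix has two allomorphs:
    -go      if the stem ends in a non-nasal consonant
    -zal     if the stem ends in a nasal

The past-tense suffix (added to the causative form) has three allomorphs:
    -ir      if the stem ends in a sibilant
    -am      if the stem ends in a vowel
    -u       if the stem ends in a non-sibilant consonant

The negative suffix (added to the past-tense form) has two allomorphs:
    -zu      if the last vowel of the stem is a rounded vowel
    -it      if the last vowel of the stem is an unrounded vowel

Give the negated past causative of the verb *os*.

osgoamit

The final consonant of *os* is /s/, which is non-nasal, so the causative suffix is -go, giving *osgo*.
The causative form *osgo*: final sound = /o/, a vowel → -am → *osgoam*.
The past-tense form *osgoam* — last vowel /a/ (an unrounded vowel) → -it → *osgoamit*.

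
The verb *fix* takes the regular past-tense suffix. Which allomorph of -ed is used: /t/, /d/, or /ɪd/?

/t/

The stem *fix* ends in a voiceless consonant other than /t/.
The -ed suffix is realized as /ɪd/ after /t, d/; as /t/ after other voiceless consonants; and as /d/ after other voiced sounds.
So -ed on *fix* is pronounced /t/.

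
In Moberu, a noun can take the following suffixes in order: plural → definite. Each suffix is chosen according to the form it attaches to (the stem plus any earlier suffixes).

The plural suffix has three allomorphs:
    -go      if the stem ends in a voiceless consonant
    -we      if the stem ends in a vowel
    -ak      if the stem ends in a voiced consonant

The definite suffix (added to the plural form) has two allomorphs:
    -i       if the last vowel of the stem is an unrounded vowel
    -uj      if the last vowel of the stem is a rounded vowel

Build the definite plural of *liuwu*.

liuwuwei

*liuwu* — final sound /u/ (a vowel) → -we → *liuwuwe*.
The last vowel of the plural form *liuwuwe* is /e/, which is an unrounded vowel, so the definite suffix is -i, giving *liuwuwei*.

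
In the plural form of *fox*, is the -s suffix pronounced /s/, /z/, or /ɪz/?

The stem *fox* ends in a sibilant (/s, z, ʃ, ʒ, tʃ, dʒ/).
The plural suffix surfaces as /ɪz/ after sibilants, /s/ after other voiceless consonants, and /z/ after other voiced sounds.
So the plural -s on *fox* is pronounced /ɪz/.

/ɪz/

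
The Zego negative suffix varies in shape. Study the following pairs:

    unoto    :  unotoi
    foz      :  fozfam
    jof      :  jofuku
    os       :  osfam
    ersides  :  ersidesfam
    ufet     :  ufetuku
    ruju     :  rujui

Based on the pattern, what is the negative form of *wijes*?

wijesfam

Looking at the final sound of each stem: -fam when the stem ends in a sibilant (*foz*, *os*, *ersides*); -uku when the stem ends in a non-sibilant consonant (*jof*, *ufet*); -i when the stem ends in a vowel (*unoto*, *ruju*).
*wijes*: final sound = /s/, a sibilant → -fam → *wijesfam*.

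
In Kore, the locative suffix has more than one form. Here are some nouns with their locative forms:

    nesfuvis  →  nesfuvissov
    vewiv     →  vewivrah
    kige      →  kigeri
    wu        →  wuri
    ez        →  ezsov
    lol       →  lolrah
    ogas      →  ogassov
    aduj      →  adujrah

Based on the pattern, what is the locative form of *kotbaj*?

The pattern is sibilance of the final sound: -sov when the stem ends in a sibilant (*nesfuvis*, *ez*, *ogas*); -rah when the stem ends in a non-sibilant consonant (*vewiv*, *lol*, *aduj*); -ri when the stem ends in a vowel (*kige*, *wu*).
*kotbaj*: final sound = /j/, a non-sibilant consonant → -rah → *kotbajrah*.

kotbajrah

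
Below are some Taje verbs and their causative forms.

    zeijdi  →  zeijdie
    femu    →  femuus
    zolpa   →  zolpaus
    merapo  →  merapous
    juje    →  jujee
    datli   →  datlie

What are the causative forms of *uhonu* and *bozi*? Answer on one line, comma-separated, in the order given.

The pattern is front/back vowel harmony: -e when the last vowel of the stem is a front vowel (*zeijdi*, *juje*, *datli*); -us when the last vowel of the stem is a back vowel (*femu*, *zolpa*, *merapo*).
Since the last vowel of *uhonu* is /u/ (a back vowel), it takes -us, giving *uhonuus*.
The last vowel of *bozi* is /i/, which is a front vowel, so the suffix is -e, giving *bozie*.

uhonuus, bozie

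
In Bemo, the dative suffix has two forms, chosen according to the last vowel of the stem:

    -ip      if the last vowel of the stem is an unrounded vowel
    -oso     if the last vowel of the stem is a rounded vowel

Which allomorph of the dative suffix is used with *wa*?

-ip

Since the last vowel of *wa* is /a/ (an unrounded vowel), it takes -ip.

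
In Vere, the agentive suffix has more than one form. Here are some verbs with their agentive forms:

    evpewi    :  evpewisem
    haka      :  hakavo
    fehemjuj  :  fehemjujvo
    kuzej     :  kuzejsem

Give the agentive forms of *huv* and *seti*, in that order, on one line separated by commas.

The alternation tracks the last vowel of the stem — -sem when the last vowel of the stem is a front vowel (*evpewi*, *kuzej*); -vo when the last vowel of the stem is a back vowel (*haka*, *fehemjuj*).
*huv* — last vowel /u/ (a back vowel) → -vo → *huvvo*.
The last vowel of *seti* is /i/, which is a front vowel, so the suffix is -sem, giving *setisem*.

huvvo, setisem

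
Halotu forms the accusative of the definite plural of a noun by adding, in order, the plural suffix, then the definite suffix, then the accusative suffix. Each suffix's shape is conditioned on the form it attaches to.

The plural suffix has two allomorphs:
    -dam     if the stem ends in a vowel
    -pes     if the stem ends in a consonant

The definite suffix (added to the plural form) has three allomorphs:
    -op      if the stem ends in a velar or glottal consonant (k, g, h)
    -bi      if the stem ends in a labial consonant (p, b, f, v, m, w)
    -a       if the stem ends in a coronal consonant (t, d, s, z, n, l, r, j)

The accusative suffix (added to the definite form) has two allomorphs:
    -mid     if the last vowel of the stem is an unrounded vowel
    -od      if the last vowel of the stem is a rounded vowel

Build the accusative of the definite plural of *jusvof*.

*jusvof* — final sound /f/ (a consonant) → -pes → *jusvofpes*.
The final consonant of the plural form *jusvofpes* is /s/, which is coronal, so the definite suffix is -a, giving *jusvofpesa*.
Since the last vowel of the definite form *jusvofpesa* is /a/ (an unrounded vowel), it takes -mid, giving *jusvofpesamid*.

jusvofpesamid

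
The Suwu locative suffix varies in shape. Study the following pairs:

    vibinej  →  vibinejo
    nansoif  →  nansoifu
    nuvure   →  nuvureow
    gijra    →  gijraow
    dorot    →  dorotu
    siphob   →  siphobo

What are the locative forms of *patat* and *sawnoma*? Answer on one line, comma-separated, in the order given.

The alternation tracks the final sound of the stem — -u when the stem ends in a voiceless consonant (*nansoif*, *dorot*); -o when the stem ends in a voiced consonant (*vibinej*, *siphob*); -ow when the stem ends in a vowel (*nuvure*, *gijra*).
The final sound of *patat* is /t/, which is a voiceless consonant, so the suffix is -u, giving *patatu*.
The final sound of *sawnoma* is /a/, which is a vowel, so the suffix is -ow, giving *sawnomaow*.

patatu, sawnomaow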